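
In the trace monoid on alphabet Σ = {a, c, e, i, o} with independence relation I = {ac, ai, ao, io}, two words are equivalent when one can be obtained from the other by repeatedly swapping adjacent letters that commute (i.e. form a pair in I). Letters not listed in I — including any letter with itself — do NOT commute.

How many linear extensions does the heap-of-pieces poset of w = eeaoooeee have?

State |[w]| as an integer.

4

0(e) covers ∅
1(e) covers 0:e
2(a) covers 1:e
3(o) covers 1:e
4(o) covers 3:o
5(o) covers 4:o
6(e) covers 2:a, 5:o
7(e) covers 6:e
8(e) covers 7:e
floor of heap: 0:e
completions by unplaced set U, small U first (add the entries for U minus each lowest piece of U):
  |U|=1: {8}:1
  |U|=2: {7,8}:1
  |U|=3: {6,7,8}:1
  |U|=4: {2,6,7,8}:1  {5,6,7,8}:1
  |U|=5: {2,5,6,7,8}:2  {4,5,6,7,8}:1
  |U|=6: {2,4,5,6,7,8}:3  {3,4,5,6,7,8}:1
  |U|=7: {2,3,4,5,6,7,8}:4
  start at 0(e): 4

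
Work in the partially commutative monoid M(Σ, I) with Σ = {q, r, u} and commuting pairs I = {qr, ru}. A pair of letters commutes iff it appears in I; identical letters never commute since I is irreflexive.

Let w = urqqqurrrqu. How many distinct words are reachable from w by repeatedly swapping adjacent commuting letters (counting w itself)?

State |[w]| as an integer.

drop 0:u onto floor
drop 1:r onto floor
drop 2:q onto {0:u}
drop 3:q onto {2:q}
drop 4:q onto {3:q}
drop 5:u onto {4:q}
drop 6:r onto {1:r}
drop 7:r onto {6:r}
drop 8:r onto {7:r}
drop 9:q onto {5:u}
drop 10:u onto {9:q}
ground layer = {0:u, 1:r}
drop-orders for the pieces not yet dropped (sum over which currently-grounded one goes next):
  1 to go: {8} 1  {10} 1
  2 to go: {7,8} 1  {8,10} 2  {9,10} 1
  3 to go: {5,9,10} 1  {6,7,8} 1  {7,8,10} 3  {8,9,10} 3
  4 to go: {1,6,7,8} 1  {4,5,9,10} 1  {5,8,9,10} 4  {6,7,8,10} 4  {7,8,9,10} 6
  5 to go: {1,6,7,8,10} 5  {3,4,5,9,10} 1  {4,5,8,9,10} 5  {5,7,8,9,10} 10  {6,7,8,9,10} 10
  6 to go: {1,6,7,8,9,10} 15  {2,3,4,5,9,10} 1  {3,4,5,8,9,10} 6  {4,5,7,8,9,10} 15  {5,6,7,8,9,10} 20
  7 to go: {0,2,3,4,5,9,10} 1  {1,5,6,7,8,9,10} 35  {2,3,4,5,8,9,10} 7  {3,4,5,7,8,9,10} 21  {4,5,6,7,8,9,10} 35
  8 to go: {0,2,3,4,5,8,9,10} 8  {1,4,5,6,7,8,9,10} 70  {2,3,4,5,7,8,9,10} 28  {3,4,5,6,7,8,9,10} 56
  9 to go: {0,2,3,4,5,7,8,9,10} 36  {1,3,4,5,6,7,8,9,10} 126  {2,3,4,5,6,7,8,9,10} 84
  if 0:u drops first: 210 orders
  if 1:r drops first: 120 orders
heap linearizations: 330

330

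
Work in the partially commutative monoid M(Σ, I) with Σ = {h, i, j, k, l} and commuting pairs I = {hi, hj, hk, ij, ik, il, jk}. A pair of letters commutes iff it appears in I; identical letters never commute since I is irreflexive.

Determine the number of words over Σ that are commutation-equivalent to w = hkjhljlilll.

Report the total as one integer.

piece 0:h — minimal
piece 1:k — minimal
piece 2:j — minimal
piece 3:h rests on {0:h}
piece 4:l rests on {1:k, 2:j, 3:h}
piece 5:j rests on {4:l}
piece 6:l rests on {5:j}
piece 7:i — minimal
piece 8:l rests on {6:l}
piece 9:l rests on {8:l}
piece 10:l rests on {9:l}
minimal pieces: {0:h, 1:k, 2:j, 7:i}
ways to finish when only these pieces remain (= sum over removing one remaining piece with nothing left below it):
  1 left: {7}→1  {10}→1
  2 left: {7,10}→2  {9,10}→1
  3 left: {7,9,10}→3  {8,9,10}→1
  4 left: {6,8,9,10}→1  {7,8,9,10}→4
  5 left: {5,6,8,9,10}→1  {6,7,8,9,10}→5
  6 left: {4,5,6,8,9,10}→1  {5,6,7,8,9,10}→6
  7 left: {1,4,5,6,8,9,10}→1  {2,4,5,6,8,9,10}→1  {3,4,5,6,8,9,10}→1  {4,5,6,7,8,9,10}→7
  8 left: {0,3,4,5,6,8,9,10}→1  {1,2,4,5,6,8,9,10}→2  {1,3,4,5,6,8,9,10}→2  {1,4,5,6,7,8,9,10}→8  {2,3,4,5,6,8,9,10}→2  {2,4,5,6,7,8,9,10}→8  {3,4,5,6,7,8,9,10}→8
  9 left: {0,1,3,4,5,6,8,9,10}→3  {0,2,3,4,5,6,8,9,10}→3  {0,3,4,5,6,7,8,9,10}→9  {1,2,3,4,5,6,8,9,10}→6  {1,2,4,5,6,7,8,9,10}→18  {1,3,4,5,6,7,8,9,10}→18  {2,3,4,5,6,7,8,9,10}→18
  placing 0:h first → 60 extensions
  placing 1:k first → 30 extensions
  placing 2:j first → 30 extensions
  placing 7:i first → 12 extensions
total linear extensions = 132

132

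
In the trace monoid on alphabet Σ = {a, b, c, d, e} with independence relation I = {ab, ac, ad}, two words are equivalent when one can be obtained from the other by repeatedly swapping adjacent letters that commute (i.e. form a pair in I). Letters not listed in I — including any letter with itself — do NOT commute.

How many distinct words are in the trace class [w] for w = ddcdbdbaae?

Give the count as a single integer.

drop 0:d onto floor
drop 1:d onto {0:d}
drop 2:c onto {1:d}
drop 3:d onto {2:c}
drop 4:b onto {3:d}
drop 5:d onto {4:b}
drop 6:b onto {5:d}
drop 7:a onto floor
drop 8:a onto {7:a}
drop 9:e onto {6:b, 8:a}
ground layer = {0:d, 7:a}
drop-orders for the pieces not yet dropped (sum over which currently-grounded one goes next):
  1 to go: {9} 1
  2 to go: {6,9} 1  {8,9} 1
  3 to go: {5,6,9} 1  {6,8,9} 2  {7,8,9} 1
  4 to go: {4,5,6,9} 1  {5,6,8,9} 3  {6,7,8,9} 3
  5 to go: {3,4,5,6,9} 1  {4,5,6,8,9} 4  {5,6,7,8,9} 6
  6 to go: {2,3,4,5,6,9} 1  {3,4,5,6,8,9} 5  {4,5,6,7,8,9} 10
  7 to go: {1,2,3,4,5,6,9} 1  {2,3,4,5,6,8,9} 6  {3,4,5,6,7,8,9} 15
  8 to go: {0,1,2,3,4,5,6,9} 1  {1,2,3,4,5,6,8,9} 7  {2,3,4,5,6,7,8,9} 21
  if 0:d drops first: 28 orders
  if 7:a drops first: 8 orders
heap linearizations: 36

36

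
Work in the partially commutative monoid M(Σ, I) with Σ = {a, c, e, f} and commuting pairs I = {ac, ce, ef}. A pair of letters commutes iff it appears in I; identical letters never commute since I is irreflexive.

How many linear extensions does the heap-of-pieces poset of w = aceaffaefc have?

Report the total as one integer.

12

#0=a has no predecessor
#1=c has no predecessor
#2=e depends on [0:a]
#3=a depends on [2:e]
#4=f depends on [1:c, 3:a]
#5=f depends on [4:f]
#6=a depends on [5:f]
#7=e depends on [6:a]
#8=f depends on [6:a]
#9=c depends on [8:f]
sources: [0:a, 1:c]
N(rest) = Σ N(rest − s) over sources s of rest; N(one piece) = 1:
  size 1 → [7]=1  [9]=1
  size 2 → [7,9]=2  [8,9]=1
  size 3 → [7,8,9]=3
  size 4 → [6,7,8,9]=3
  size 5 → [5,6,7,8,9]=3
  size 6 → [4,5,6,7,8,9]=3
  size 7 → [1,4,5,6,7,8,9]=3  [3,4,5,6,7,8,9]=3
  size 8 → [1,3,4,5,6,7,8,9]=6  [2,3,4,5,6,7,8,9]=3
  first=0(a) contributes 9
  first=1(c) contributes 3
|[w]| = 12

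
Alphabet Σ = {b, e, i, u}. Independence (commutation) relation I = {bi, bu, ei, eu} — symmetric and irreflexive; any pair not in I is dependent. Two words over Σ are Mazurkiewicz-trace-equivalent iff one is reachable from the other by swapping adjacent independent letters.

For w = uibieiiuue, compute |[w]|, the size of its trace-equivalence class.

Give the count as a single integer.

120

#0=u has no predecessor
#1=i depends on [0:u]
#2=b has no predecessor
#3=i depends on [1:i]
#4=e depends on [2:b]
#5=i depends on [3:i]
#6=i depends on [5:i]
#7=u depends on [6:i]
#8=u depends on [7:u]
#9=e depends on [4:e]
sources: [0:u, 2:b]
N(rest) = Σ N(rest − s) over sources s of rest; N(one piece) = 1:
  size 1 → [8]=1  [9]=1
  size 2 → [4,9]=1  [7,8]=1  [8,9]=2
  size 3 → [2,4,9]=1  [4,8,9]=3  [6,7,8]=1  [7,8,9]=3
  size 4 → [2,4,8,9]=4  [4,7,8,9]=6  [5,6,7,8]=1  [6,7,8,9]=4
  size 5 → [2,4,7,8,9]=10  [3,5,6,7,8]=1  [4,6,7,8,9]=10  [5,6,7,8,9]=5
  size 6 → [1,3,5,6,7,8]=1  [2,4,6,7,8,9]=20  [3,5,6,7,8,9]=6  [4,5,6,7,8,9]=15
  size 7 → [0,1,3,5,6,7,8]=1  [1,3,5,6,7,8,9]=7  [2,4,5,6,7,8,9]=35  [3,4,5,6,7,8,9]=21
  size 8 → [0,1,3,5,6,7,8,9]=8  [1,3,4,5,6,7,8,9]=28  [2,3,4,5,6,7,8,9]=56
  first=0(u) contributes 84
  first=2(b) contributes 36
|[w]| = 120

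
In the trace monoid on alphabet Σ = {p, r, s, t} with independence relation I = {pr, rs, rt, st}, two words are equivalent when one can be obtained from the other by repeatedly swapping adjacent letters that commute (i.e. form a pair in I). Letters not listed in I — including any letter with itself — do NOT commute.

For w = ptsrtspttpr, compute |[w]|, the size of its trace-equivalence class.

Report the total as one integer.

330

piece 0:p — minimal
piece 1:t rests on {0:p}
piece 2:s rests on {0:p}
piece 3:r — minimal
piece 4:t rests on {1:t}
piece 5:s rests on {2:s}
piece 6:p rests on {4:t, 5:s}
piece 7:t rests on {6:p}
piece 8:t rests on {7:t}
piece 9:p rests on {8:t}
piece 10:r rests on {3:r}
minimal pieces: {0:p, 3:r}
ways to finish when only these pieces remain (= sum over removing one remaining piece with nothing left below it):
  1 left: {9}→1  {10}→1
  2 left: {3,10}→1  {8,9}→1  {9,10}→2
  3 left: {3,9,10}→3  {7,8,9}→1  {8,9,10}→3
  4 left: {3,8,9,10}→6  {6,7,8,9}→1  {7,8,9,10}→4
  5 left: {3,7,8,9,10}→10  {4,6,7,8,9}→1  {5,6,7,8,9}→1  {6,7,8,9,10}→5
  6 left: {1,4,6,7,8,9}→1  {2,5,6,7,8,9}→1  {3,6,7,8,9,10}→15  {4,5,6,7,8,9}→2  {4,6,7,8,9,10}→6  {5,6,7,8,9,10}→6
  7 left: {1,4,5,6,7,8,9}→3  {1,4,6,7,8,9,10}→7  {2,4,5,6,7,8,9}→3  {2,5,6,7,8,9,10}→7  {3,4,6,7,8,9,10}→21  {3,5,6,7,8,9,10}→21  {4,5,6,7,8,9,10}→14
  8 left: {1,2,4,5,6,7,8,9}→6  {1,3,4,6,7,8,9,10}→28  {1,4,5,6,7,8,9,10}→24  {2,3,5,6,7,8,9,10}→28  {2,4,5,6,7,8,9,10}→24  {3,4,5,6,7,8,9,10}→56
  9 left: {0,1,2,4,5,6,7,8,9}→6  {1,2,4,5,6,7,8,9,10}→54  {1,3,4,5,6,7,8,9,10}→108  {2,3,4,5,6,7,8,9,10}→108
  placing 0:p first → 270 extensions
  placing 3:r first → 60 extensions
total linear extensions = 330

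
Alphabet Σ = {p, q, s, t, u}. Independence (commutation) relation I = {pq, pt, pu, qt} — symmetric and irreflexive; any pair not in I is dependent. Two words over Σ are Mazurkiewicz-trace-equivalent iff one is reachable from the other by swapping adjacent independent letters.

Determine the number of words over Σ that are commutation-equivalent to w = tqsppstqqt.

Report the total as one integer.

12

0(t) covers ∅
1(q) covers ∅
2(s) covers 0:t, 1:q
3(p) covers 2:s
4(p) covers 3:p
5(s) covers 4:p
6(t) covers 5:s
7(q) covers 5:s
8(q) covers 7:q
9(t) covers 6:t
floor of heap: 0:t, 1:q
completions by unplaced set U, small U first (add the entries for U minus each lowest piece of U):
  |U|=1: {8}:1  {9}:1
  |U|=2: {6,9}:1  {7,8}:1  {8,9}:2
  |U|=3: {6,8,9}:3  {7,8,9}:3
  |U|=4: {6,7,8,9}:6
  |U|=5: {5,6,7,8,9}:6
  |U|=6: {4,5,6,7,8,9}:6
  |U|=7: {3,4,5,6,7,8,9}:6
  |U|=8: {2,3,4,5,6,7,8,9}:6
  start at 0(t): 6
  start at 1(q): 6
sum over floor = 12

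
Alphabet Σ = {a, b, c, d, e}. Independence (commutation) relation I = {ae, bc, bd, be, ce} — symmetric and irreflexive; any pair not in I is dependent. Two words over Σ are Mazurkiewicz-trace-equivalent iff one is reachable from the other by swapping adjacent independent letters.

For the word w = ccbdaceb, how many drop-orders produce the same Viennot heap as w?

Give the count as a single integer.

34

0(c) covers ∅
1(c) covers 0:c
2(b) covers ∅
3(d) covers 1:c
4(a) covers 2:b, 3:d
5(c) covers 4:a
6(e) covers 3:d
7(b) covers 4:a
floor of heap: 0:c, 2:b
completions by unplaced set U, small U first (add the entries for U minus each lowest piece of U):
  |U|=1: {5}:1  {6}:1  {7}:1
  |U|=2: {5,6}:2  {5,7}:2  {6,7}:2
  |U|=3: {4,5,7}:2  {5,6,7}:6
  |U|=4: {2,4,5,7}:2  {4,5,6,7}:8
  |U|=5: {2,4,5,6,7}:10  {3,4,5,6,7}:8
  |U|=6: {1,3,4,5,6,7}:8  {2,3,4,5,6,7}:18
  start at 0(c): 26
  start at 2(b): 8
sum over floor = 34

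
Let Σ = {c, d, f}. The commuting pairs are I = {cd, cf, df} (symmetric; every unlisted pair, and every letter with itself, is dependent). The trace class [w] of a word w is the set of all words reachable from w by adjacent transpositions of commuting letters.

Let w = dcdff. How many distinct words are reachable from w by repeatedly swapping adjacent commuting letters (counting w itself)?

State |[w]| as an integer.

drop 0:d onto floor
drop 1:c onto floor
drop 2:d onto {0:d}
drop 3:f onto floor
drop 4:f onto {3:f}
ground layer = {0:d, 1:c, 3:f}
drop-orders for the pieces not yet dropped (sum over which currently-grounded one goes next):
  1 to go: {1} 1  {2} 1  {4} 1
  2 to go: {0,2} 1  {1,2} 2  {1,4} 2  {2,4} 2  {3,4} 1
  3 to go: {0,1,2} 3  {0,2,4} 3  {1,2,4} 6  {1,3,4} 3  {2,3,4} 3
  if 0:d drops first: 12 orders
  if 1:c drops first: 6 orders
  if 3:f drops first: 12 orders
heap linearizations: 30

30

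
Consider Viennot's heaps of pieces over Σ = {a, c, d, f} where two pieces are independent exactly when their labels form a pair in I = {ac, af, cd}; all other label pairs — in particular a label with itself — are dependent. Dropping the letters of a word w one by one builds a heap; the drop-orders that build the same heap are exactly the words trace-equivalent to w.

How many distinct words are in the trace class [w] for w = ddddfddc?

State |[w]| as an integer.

3

#0=d has no predecessor
#1=d depends on [0:d]
#2=d depends on [1:d]
#3=d depends on [2:d]
#4=f depends on [3:d]
#5=d depends on [4:f]
#6=d depends on [5:d]
#7=c depends on [4:f]
sources: [0:d]
N(rest) = Σ N(rest − s) over sources s of rest; N(one piece) = 1:
  size 1 → [6]=1  [7]=1
  size 2 → [5,6]=1  [6,7]=2
  size 3 → [5,6,7]=3
  size 4 → [4,5,6,7]=3
  size 5 → [3,4,5,6,7]=3
  size 6 → [2,3,4,5,6,7]=3
  first=0(d) contributes 3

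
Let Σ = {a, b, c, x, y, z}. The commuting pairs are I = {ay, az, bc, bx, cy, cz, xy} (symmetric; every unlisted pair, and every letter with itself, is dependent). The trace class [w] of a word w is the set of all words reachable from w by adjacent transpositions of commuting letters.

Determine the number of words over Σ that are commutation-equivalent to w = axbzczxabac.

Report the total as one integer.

7

#0=a has no predecessor
#1=x depends on [0:a]
#2=b depends on [0:a]
#3=z depends on [1:x, 2:b]
#4=c depends on [1:x]
#5=z depends on [3:z]
#6=x depends on [4:c, 5:z]
#7=a depends on [6:x]
#8=b depends on [7:a]
#9=a depends on [8:b]
#10=c depends on [9:a]
sources: [0:a]
N(rest) = Σ N(rest − s) over sources s of rest; N(one piece) = 1:
  size 1 → [10]=1
  size 2 → [9,10]=1
  size 3 → [8,9,10]=1
  size 4 → [7,8,9,10]=1
  size 5 → [6,7,8,9,10]=1
  size 6 → [4,6,7,8,9,10]=1  [5,6,7,8,9,10]=1
  size 7 → [3,5,6,7,8,9,10]=1  [4,5,6,7,8,9,10]=2
  size 8 → [2,3,5,6,7,8,9,10]=1  [3,4,5,6,7,8,9,10]=3
  size 9 → [1,3,4,5,6,7,8,9,10]=3  [2,3,4,5,6,7,8,9,10]=4
  first=0(a) contributes 7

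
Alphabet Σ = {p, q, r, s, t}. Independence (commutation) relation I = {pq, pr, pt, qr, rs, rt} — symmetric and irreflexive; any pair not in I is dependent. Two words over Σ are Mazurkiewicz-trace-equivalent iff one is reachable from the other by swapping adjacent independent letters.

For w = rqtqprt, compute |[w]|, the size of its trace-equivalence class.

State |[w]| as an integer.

105

piece 0:r — minimal
piece 1:q — minimal
piece 2:t rests on {1:q}
piece 3:q rests on {2:t}
piece 4:p — minimal
piece 5:r rests on {0:r}
piece 6:t rests on {3:q}
minimal pieces: {0:r, 1:q, 4:p}
ways to finish when only these pieces remain (= sum over removing one remaining piece with nothing left below it):
  1 left: {4}→1  {5}→1  {6}→1
  2 left: {0,5}→1  {3,6}→1  {4,5}→2  {4,6}→2  {5,6}→2
  3 left: {0,4,5}→3  {0,5,6}→3  {2,3,6}→1  {3,4,6}→3  {3,5,6}→3  {4,5,6}→6
  4 left: {0,3,5,6}→6  {0,4,5,6}→12  {1,2,3,6}→1  {2,3,4,6}→4  {2,3,5,6}→4  {3,4,5,6}→12
  5 left: {0,2,3,5,6}→10  {0,3,4,5,6}→30  {1,2,3,4,6}→5  {1,2,3,5,6}→5  {2,3,4,5,6}→20
  placing 0:r first → 30 extensions
  placing 1:q first → 60 extensions
  placing 4:p first → 15 extensions
total linear extensions = 105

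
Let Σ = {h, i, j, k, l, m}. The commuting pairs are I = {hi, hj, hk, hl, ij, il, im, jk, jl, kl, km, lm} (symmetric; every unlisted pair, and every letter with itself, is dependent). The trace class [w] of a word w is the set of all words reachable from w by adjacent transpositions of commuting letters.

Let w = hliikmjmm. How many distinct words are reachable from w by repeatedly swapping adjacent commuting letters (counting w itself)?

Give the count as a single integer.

504

#0=h has no predecessor
#1=l has no predecessor
#2=i has no predecessor
#3=i depends on [2:i]
#4=k depends on [3:i]
#5=m depends on [0:h]
#6=j depends on [5:m]
#7=m depends on [6:j]
#8=m depends on [7:m]
sources: [0:h, 1:l, 2:i]
N(rest) = Σ N(rest − s) over sources s of rest; N(one piece) = 1:
  size 1 → [1]=1  [4]=1  [8]=1
  size 2 → [1,4]=2  [1,8]=2  [3,4]=1  [4,8]=2  [7,8]=1
  size 3 → [1,3,4]=3  [1,4,8]=6  [1,7,8]=3  [2,3,4]=1  [3,4,8]=3  [4,7,8]=3  [6,7,8]=1
  size 4 → [1,2,3,4]=4  [1,3,4,8]=12  [1,4,7,8]=12  [1,6,7,8]=4  [2,3,4,8]=4  [3,4,7,8]=6  [4,6,7,8]=4  [5,6,7,8]=1
  size 5 → [0,5,6,7,8]=1  [1,2,3,4,8]=20  [1,3,4,7,8]=30  [1,4,6,7,8]=20  [1,5,6,7,8]=5  [2,3,4,7,8]=10  [3,4,6,7,8]=10  [4,5,6,7,8]=5
  size 6 → [0,1,5,6,7,8]=6  [0,4,5,6,7,8]=6  [1,2,3,4,7,8]=60  [1,3,4,6,7,8]=60  [1,4,5,6,7,8]=30  [2,3,4,6,7,8]=20  [3,4,5,6,7,8]=15
  size 7 → [0,1,4,5,6,7,8]=42  [0,3,4,5,6,7,8]=21  [1,2,3,4,6,7,8]=140  [1,3,4,5,6,7,8]=105  [2,3,4,5,6,7,8]=35
  first=0(h) contributes 280
  first=1(l) contributes 56
  first=2(i) contributes 168
|[w]| = 504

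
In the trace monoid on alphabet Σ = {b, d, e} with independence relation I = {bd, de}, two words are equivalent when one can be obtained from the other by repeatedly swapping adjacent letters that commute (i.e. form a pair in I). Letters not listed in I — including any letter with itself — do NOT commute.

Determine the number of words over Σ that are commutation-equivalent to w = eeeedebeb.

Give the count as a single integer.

9

drop 0:e onto floor
drop 1:e onto {0:e}
drop 2:e onto {1:e}
drop 3:e onto {2:e}
drop 4:d onto floor
drop 5:e onto {3:e}
drop 6:b onto {5:e}
drop 7:e onto {6:b}
drop 8:b onto {7:e}
ground layer = {0:e, 4:d}
drop-orders for the pieces not yet dropped (sum over which currently-grounded one goes next):
  1 to go: {4} 1  {8} 1
  2 to go: {4,8} 2  {7,8} 1
  3 to go: {4,7,8} 3  {6,7,8} 1
  4 to go: {4,6,7,8} 4  {5,6,7,8} 1
  5 to go: {3,5,6,7,8} 1  {4,5,6,7,8} 5
  6 to go: {2,3,5,6,7,8} 1  {3,4,5,6,7,8} 6
  7 to go: {1,2,3,5,6,7,8} 1  {2,3,4,5,6,7,8} 7
  if 0:e drops first: 8 orders
  if 4:d drops first: 1 orders
heap linearizations: 9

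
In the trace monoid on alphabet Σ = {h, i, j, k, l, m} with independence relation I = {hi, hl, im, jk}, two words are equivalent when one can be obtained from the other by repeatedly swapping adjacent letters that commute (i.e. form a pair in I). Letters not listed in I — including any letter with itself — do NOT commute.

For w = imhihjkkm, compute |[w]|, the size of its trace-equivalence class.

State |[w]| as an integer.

piece 0:i — minimal
piece 1:m — minimal
piece 2:h rests on {1:m}
piece 3:i rests on {0:i}
piece 4:h rests on {2:h}
piece 5:j rests on {3:i, 4:h}
piece 6:k rests on {3:i, 4:h}
piece 7:k rests on {6:k}
piece 8:m rests on {5:j, 7:k}
minimal pieces: {0:i, 1:m}
ways to finish when only these pieces remain (= sum over removing one remaining piece with nothing left below it):
  1 left: {8}→1
  2 left: {5,8}→1  {7,8}→1
  3 left: {5,7,8}→2  {6,7,8}→1
  4 left: {5,6,7,8}→3
  5 left: {3,5,6,7,8}→3  {4,5,6,7,8}→3
  6 left: {0,3,5,6,7,8}→3  {2,4,5,6,7,8}→3  {3,4,5,6,7,8}→6
  7 left: {0,3,4,5,6,7,8}→9  {1,2,4,5,6,7,8}→3  {2,3,4,5,6,7,8}→9
  placing 0:i first → 12 extensions
  placing 1:m first → 18 extensions
total linear extensions = 30

30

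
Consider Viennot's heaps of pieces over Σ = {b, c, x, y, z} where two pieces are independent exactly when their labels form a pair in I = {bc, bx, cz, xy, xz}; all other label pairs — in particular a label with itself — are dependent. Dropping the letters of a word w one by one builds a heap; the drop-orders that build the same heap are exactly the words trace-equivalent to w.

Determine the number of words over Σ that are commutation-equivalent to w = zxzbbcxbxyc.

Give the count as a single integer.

203

#0=z has no predecessor
#1=x has no predecessor
#2=z depends on [0:z]
#3=b depends on [2:z]
#4=b depends on [3:b]
#5=c depends on [1:x]
#6=x depends on [5:c]
#7=b depends on [4:b]
#8=x depends on [6:x]
#9=y depends on [5:c, 7:b]
#10=c depends on [8:x, 9:y]
sources: [0:z, 1:x]
N(rest) = Σ N(rest − s) over sources s of rest; N(one piece) = 1:
  size 1 → [10]=1
  size 2 → [8,10]=1  [9,10]=1
  size 3 → [6,8,10]=1  [7,9,10]=1  [8,9,10]=2
  size 4 → [4,7,9,10]=1  [6,8,9,10]=3  [7,8,9,10]=3
  size 5 → [3,4,7,9,10]=1  [4,7,8,9,10]=4  [5,6,8,9,10]=3  [6,7,8,9,10]=6
  size 6 → [1,5,6,8,9,10]=3  [2,3,4,7,9,10]=1  [3,4,7,8,9,10]=5  [4,6,7,8,9,10]=10  [5,6,7,8,9,10]=9
  size 7 → [0,2,3,4,7,9,10]=1  [1,5,6,7,8,9,10]=12  [2,3,4,7,8,9,10]=6  [3,4,6,7,8,9,10]=15  [4,5,6,7,8,9,10]=19
  size 8 → [0,2,3,4,7,8,9,10]=7  [1,4,5,6,7,8,9,10]=31  [2,3,4,6,7,8,9,10]=21  [3,4,5,6,7,8,9,10]=34
  size 9 → [0,2,3,4,6,7,8,9,10]=28  [1,3,4,5,6,7,8,9,10]=65  [2,3,4,5,6,7,8,9,10]=55
  first=0(z) contributes 120
  first=1(x) contributes 83
|[w]| = 203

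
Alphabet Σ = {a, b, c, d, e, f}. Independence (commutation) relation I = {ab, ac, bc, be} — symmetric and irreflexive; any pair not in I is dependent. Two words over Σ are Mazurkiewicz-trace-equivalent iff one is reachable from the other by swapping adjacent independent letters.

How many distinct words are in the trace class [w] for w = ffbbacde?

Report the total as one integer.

piece 0:f — minimal
piece 1:f rests on {0:f}
piece 2:b rests on {1:f}
piece 3:b rests on {2:b}
piece 4:a rests on {1:f}
piece 5:c rests on {1:f}
piece 6:d rests on {3:b, 4:a, 5:c}
piece 7:e rests on {6:d}
minimal pieces: {0:f}
ways to finish when only these pieces remain (= sum over removing one remaining piece with nothing left below it):
  1 left: {7}→1
  2 left: {6,7}→1
  3 left: {3,6,7}→1  {4,6,7}→1  {5,6,7}→1
  4 left: {2,3,6,7}→1  {3,4,6,7}→2  {3,5,6,7}→2  {4,5,6,7}→2
  5 left: {2,3,4,6,7}→3  {2,3,5,6,7}→3  {3,4,5,6,7}→6
  6 left: {2,3,4,5,6,7}→12
  placing 0:f first → 12 extensions

12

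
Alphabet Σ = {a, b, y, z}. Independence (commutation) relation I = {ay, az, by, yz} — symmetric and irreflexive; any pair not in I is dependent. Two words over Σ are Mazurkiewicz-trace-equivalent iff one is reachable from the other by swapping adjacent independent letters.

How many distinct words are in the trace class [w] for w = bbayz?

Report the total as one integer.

#0=b has no predecessor
#1=b depends on [0:b]
#2=a depends on [1:b]
#3=y has no predecessor
#4=z depends on [1:b]
sources: [0:b, 3:y]
N(rest) = Σ N(rest − s) over sources s of rest; N(one piece) = 1:
  size 1 → [2]=1  [3]=1  [4]=1
  size 2 → [2,3]=2  [2,4]=2  [3,4]=2
  size 3 → [1,2,4]=2  [2,3,4]=6
  first=0(b) contributes 8
  first=3(y) contributes 2
|[w]| = 10

10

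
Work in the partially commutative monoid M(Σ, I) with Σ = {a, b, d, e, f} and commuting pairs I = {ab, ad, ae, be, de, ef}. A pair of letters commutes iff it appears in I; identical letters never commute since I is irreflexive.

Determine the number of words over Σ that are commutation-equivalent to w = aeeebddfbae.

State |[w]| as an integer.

2640

#0=a has no predecessor
#1=e has no predecessor
#2=e depends on [1:e]
#3=e depends on [2:e]
#4=b has no predecessor
#5=d depends on [4:b]
#6=d depends on [5:d]
#7=f depends on [0:a, 6:d]
#8=b depends on [7:f]
#9=a depends on [7:f]
#10=e depends on [3:e]
sources: [0:a, 1:e, 4:b]
N(rest) = Σ N(rest − s) over sources s of rest; N(one piece) = 1:
  size 1 → [8]=1  [9]=1  [10]=1
  size 2 → [3,10]=1  [8,9]=2  [8,10]=2  [9,10]=2
  size 3 → [2,3,10]=1  [3,8,10]=3  [3,9,10]=3  [7,8,9]=2  [8,9,10]=6
  size 4 → [0,7,8,9]=2  [1,2,3,10]=1  [2,3,8,10]=4  [2,3,9,10]=4  [3,8,9,10]=12  [6,7,8,9]=2  [7,8,9,10]=8
  size 5 → [0,6,7,8,9]=4  [0,7,8,9,10]=10  [1,2,3,8,10]=5  [1,2,3,9,10]=5  [2,3,8,9,10]=20  [3,7,8,9,10]=20  [5,6,7,8,9]=2  [6,7,8,9,10]=10
  size 6 → [0,3,7,8,9,10]=30  [0,5,6,7,8,9]=6  [0,6,7,8,9,10]=24  [1,2,3,8,9,10]=30  [2,3,7,8,9,10]=40  [3,6,7,8,9,10]=30  [4,5,6,7,8,9]=2  [5,6,7,8,9,10]=12
  size 7 → [0,2,3,7,8,9,10]=70  [0,3,6,7,8,9,10]=84  [0,4,5,6,7,8,9]=8  [0,5,6,7,8,9,10]=42  [1,2,3,7,8,9,10]=70  [2,3,6,7,8,9,10]=70  [3,5,6,7,8,9,10]=42  [4,5,6,7,8,9,10]=14
  size 8 → [0,1,2,3,7,8,9,10]=140  [0,2,3,6,7,8,9,10]=224  [0,3,5,6,7,8,9,10]=168  [0,4,5,6,7,8,9,10]=64  [1,2,3,6,7,8,9,10]=140  [2,3,5,6,7,8,9,10]=112  [3,4,5,6,7,8,9,10]=56
  size 9 → [0,1,2,3,6,7,8,9,10]=504  [0,2,3,5,6,7,8,9,10]=504  [0,3,4,5,6,7,8,9,10]=288  [1,2,3,5,6,7,8,9,10]=252  [2,3,4,5,6,7,8,9,10]=168
  first=0(a) contributes 420
  first=1(e) contributes 960
  first=4(b) contributes 1260
|[w]| = 2640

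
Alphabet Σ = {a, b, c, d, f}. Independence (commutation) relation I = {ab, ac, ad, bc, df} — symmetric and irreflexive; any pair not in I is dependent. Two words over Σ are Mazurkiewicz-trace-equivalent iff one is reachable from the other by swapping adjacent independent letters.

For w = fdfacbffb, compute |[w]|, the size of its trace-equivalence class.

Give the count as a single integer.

20

0(f) covers ∅
1(d) covers ∅
2(f) covers 0:f
3(a) covers 2:f
4(c) covers 1:d, 2:f
5(b) covers 1:d, 2:f
6(f) covers 3:a, 4:c, 5:b
7(f) covers 6:f
8(b) covers 7:f
floor of heap: 0:f, 1:d
completions by unplaced set U, small U first (add the entries for U minus each lowest piece of U):
  |U|=1: {8}:1
  |U|=2: {7,8}:1
  |U|=3: {6,7,8}:1
  |U|=4: {3,6,7,8}:1  {4,6,7,8}:1  {5,6,7,8}:1
  |U|=5: {3,4,6,7,8}:2  {3,5,6,7,8}:2  {4,5,6,7,8}:2
  |U|=6: {1,4,5,6,7,8}:2  {3,4,5,6,7,8}:6
  |U|=7: {1,3,4,5,6,7,8}:8  {2,3,4,5,6,7,8}:6
  start at 0(f): 14
  start at 1(d): 6
sum over floor = 20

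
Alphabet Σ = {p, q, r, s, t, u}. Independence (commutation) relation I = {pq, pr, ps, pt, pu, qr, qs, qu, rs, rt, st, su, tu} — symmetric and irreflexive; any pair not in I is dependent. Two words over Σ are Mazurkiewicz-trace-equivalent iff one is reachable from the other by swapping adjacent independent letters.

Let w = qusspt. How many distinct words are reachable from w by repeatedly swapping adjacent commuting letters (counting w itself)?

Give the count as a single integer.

180

piece 0:q — minimal
piece 1:u — minimal
piece 2:s — minimal
piece 3:s rests on {2:s}
piece 4:p — minimal
piece 5:t rests on {0:q}
minimal pieces: {0:q, 1:u, 2:s, 4:p}
ways to finish when only these pieces remain (= sum over removing one remaining piece with nothing left below it):
  1 left: {1}→1  {3}→1  {4}→1  {5}→1
  2 left: {0,5}→1  {1,3}→2  {1,4}→2  {1,5}→2  {2,3}→1  {3,4}→2  {3,5}→2  {4,5}→2
  3 left: {0,1,5}→3  {0,3,5}→3  {0,4,5}→3  {1,2,3}→3  {1,3,4}→6  {1,3,5}→6  {1,4,5}→6  {2,3,4}→3  {2,3,5}→3  {3,4,5}→6
  4 left: {0,1,3,5}→12  {0,1,4,5}→12  {0,2,3,5}→6  {0,3,4,5}→12  {1,2,3,4}→12  {1,2,3,5}→12  {1,3,4,5}→24  {2,3,4,5}→12
  placing 0:q first → 60 extensions
  placing 1:u first → 30 extensions
  placing 2:s first → 60 extensions
  placing 4:p first → 30 extensions
total linear extensions = 180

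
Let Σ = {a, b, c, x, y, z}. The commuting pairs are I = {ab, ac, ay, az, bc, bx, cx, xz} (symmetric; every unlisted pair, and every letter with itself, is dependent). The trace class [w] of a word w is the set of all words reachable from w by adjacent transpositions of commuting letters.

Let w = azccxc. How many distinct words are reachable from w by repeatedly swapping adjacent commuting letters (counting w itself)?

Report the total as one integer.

#0=a has no predecessor
#1=z has no predecessor
#2=c depends on [1:z]
#3=c depends on [2:c]
#4=x depends on [0:a]
#5=c depends on [3:c]
sources: [0:a, 1:z]
N(rest) = Σ N(rest − s) over sources s of rest; N(one piece) = 1:
  size 1 → [4]=1  [5]=1
  size 2 → [0,4]=1  [3,5]=1  [4,5]=2
  size 3 → [0,4,5]=3  [2,3,5]=1  [3,4,5]=3
  size 4 → [0,3,4,5]=6  [1,2,3,5]=1  [2,3,4,5]=4
  first=0(a) contributes 5
  first=1(z) contributes 10
|[w]| = 15

15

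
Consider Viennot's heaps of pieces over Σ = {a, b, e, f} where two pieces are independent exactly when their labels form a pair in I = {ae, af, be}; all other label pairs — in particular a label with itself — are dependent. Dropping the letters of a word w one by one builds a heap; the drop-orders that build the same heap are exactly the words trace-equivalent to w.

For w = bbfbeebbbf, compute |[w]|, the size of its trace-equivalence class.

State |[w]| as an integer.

drop 0:b onto floor
drop 1:b onto {0:b}
drop 2:f onto {1:b}
drop 3:b onto {2:f}
drop 4:e onto {2:f}
drop 5:e onto {4:e}
drop 6:b onto {3:b}
drop 7:b onto {6:b}
drop 8:b onto {7:b}
drop 9:f onto {5:e, 8:b}
ground layer = {0:b}
drop-orders for the pieces not yet dropped (sum over which currently-grounded one goes next):
  1 to go: {9} 1
  2 to go: {5,9} 1  {8,9} 1
  3 to go: {4,5,9} 1  {5,8,9} 2  {7,8,9} 1
  4 to go: {4,5,8,9} 3  {5,7,8,9} 3  {6,7,8,9} 1
  5 to go: {3,6,7,8,9} 1  {4,5,7,8,9} 6  {5,6,7,8,9} 4
  6 to go: {3,5,6,7,8,9} 5  {4,5,6,7,8,9} 10
  7 to go: {3,4,5,6,7,8,9} 15
  8 to go: {2,3,4,5,6,7,8,9} 15
  if 0:b drops first: 15 orders

15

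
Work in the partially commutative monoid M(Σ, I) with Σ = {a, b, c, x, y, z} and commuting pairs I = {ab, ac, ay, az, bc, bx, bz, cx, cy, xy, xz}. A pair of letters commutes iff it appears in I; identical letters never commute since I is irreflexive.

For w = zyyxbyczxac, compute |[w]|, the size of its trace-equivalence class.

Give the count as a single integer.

825

0(z) covers ∅
1(y) covers 0:z
2(y) covers 1:y
3(x) covers ∅
4(b) covers 2:y
5(y) covers 4:b
6(c) covers 0:z
7(z) covers 5:y, 6:c
8(x) covers 3:x
9(a) covers 8:x
10(c) covers 7:z
floor of heap: 0:z, 3:x
completions by unplaced set U, small U first (add the entries for U minus each lowest piece of U):
  |U|=1: {9}:1  {10}:1
  |U|=2: {7,10}:1  {8,9}:1  {9,10}:2
  |U|=3: {3,8,9}:1  {5,7,10}:1  {6,7,10}:1  {7,9,10}:3  {8,9,10}:3
  |U|=4: {3,8,9,10}:4  {4,5,7,10}:1  {5,6,7,10}:2  {5,7,9,10}:4  {6,7,9,10}:4  {7,8,9,10}:6
  |U|=5: {2,4,5,7,10}:1  {3,7,8,9,10}:10  {4,5,6,7,10}:3  {4,5,7,9,10}:5  {5,6,7,9,10}:10  {5,7,8,9,10}:10  {6,7,8,9,10}:10
  |U|=6: {1,2,4,5,7,10}:1  {2,4,5,6,7,10}:4  {2,4,5,7,9,10}:6  {3,5,7,8,9,10}:20  {3,6,7,8,9,10}:20  {4,5,6,7,9,10}:18  {4,5,7,8,9,10}:15  {5,6,7,8,9,10}:30
  |U|=7: {1,2,4,5,6,7,10}:5  {1,2,4,5,7,9,10}:7  {2,4,5,6,7,9,10}:28  {2,4,5,7,8,9,10}:21  {3,4,5,7,8,9,10}:35  {3,5,6,7,8,9,10}:70  {4,5,6,7,8,9,10}:63
  |U|=8: {0,1,2,4,5,6,7,10}:5  {1,2,4,5,6,7,9,10}:40  {1,2,4,5,7,8,9,10}:28  {2,3,4,5,7,8,9,10}:56  {2,4,5,6,7,8,9,10}:112  {3,4,5,6,7,8,9,10}:168
  |U|=9: {0,1,2,4,5,6,7,9,10}:45  {1,2,3,4,5,7,8,9,10}:84  {1,2,4,5,6,7,8,9,10}:180  {2,3,4,5,6,7,8,9,10}:336
  start at 0(z): 600
  start at 3(x): 225
sum over floor = 825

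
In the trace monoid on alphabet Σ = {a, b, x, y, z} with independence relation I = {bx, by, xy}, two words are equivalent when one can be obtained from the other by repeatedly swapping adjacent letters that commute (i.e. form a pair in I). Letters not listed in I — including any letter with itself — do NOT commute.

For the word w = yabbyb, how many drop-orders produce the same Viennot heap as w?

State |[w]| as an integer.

4

#0=y has no predecessor
#1=a depends on [0:y]
#2=b depends on [1:a]
#3=b depends on [2:b]
#4=y depends on [1:a]
#5=b depends on [3:b]
sources: [0:y]
N(rest) = Σ N(rest − s) over sources s of rest; N(one piece) = 1:
  size 1 → [4]=1  [5]=1
  size 2 → [3,5]=1  [4,5]=2
  size 3 → [2,3,5]=1  [3,4,5]=3
  size 4 → [2,3,4,5]=4
  first=0(y) contributes 4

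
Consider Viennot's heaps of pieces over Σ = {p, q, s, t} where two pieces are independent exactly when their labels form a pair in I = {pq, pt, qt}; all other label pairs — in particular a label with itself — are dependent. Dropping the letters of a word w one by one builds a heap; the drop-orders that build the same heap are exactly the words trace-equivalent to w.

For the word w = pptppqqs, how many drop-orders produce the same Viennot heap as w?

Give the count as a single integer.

105

#0=p has no predecessor
#1=p depends on [0:p]
#2=t has no predecessor
#3=p depends on [1:p]
#4=p depends on [3:p]
#5=q has no predecessor
#6=q depends on [5:q]
#7=s depends on [2:t, 4:p, 6:q]
sources: [0:p, 2:t, 5:q]
N(rest) = Σ N(rest − s) over sources s of rest; N(one piece) = 1:
  size 1 → [7]=1
  size 2 → [2,7]=1  [4,7]=1  [6,7]=1
  size 3 → [2,4,7]=2  [2,6,7]=2  [3,4,7]=1  [4,6,7]=2  [5,6,7]=1
  size 4 → [1,3,4,7]=1  [2,3,4,7]=3  [2,4,6,7]=6  [2,5,6,7]=3  [3,4,6,7]=3  [4,5,6,7]=3
  size 5 → [0,1,3,4,7]=1  [1,2,3,4,7]=4  [1,3,4,6,7]=4  [2,3,4,6,7]=12  [2,4,5,6,7]=12  [3,4,5,6,7]=6
  size 6 → [0,1,2,3,4,7]=5  [0,1,3,4,6,7]=5  [1,2,3,4,6,7]=20  [1,3,4,5,6,7]=10  [2,3,4,5,6,7]=30
  first=0(p) contributes 60
  first=2(t) contributes 15
  first=5(q) contributes 30
|[w]| = 105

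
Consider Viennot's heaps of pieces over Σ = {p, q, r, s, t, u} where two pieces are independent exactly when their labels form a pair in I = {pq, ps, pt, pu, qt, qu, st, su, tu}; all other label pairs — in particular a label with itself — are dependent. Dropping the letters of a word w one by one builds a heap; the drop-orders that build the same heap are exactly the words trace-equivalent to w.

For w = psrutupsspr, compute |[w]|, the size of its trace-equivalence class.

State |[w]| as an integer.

1260

drop 0:p onto floor
drop 1:s onto floor
drop 2:r onto {0:p, 1:s}
drop 3:u onto {2:r}
drop 4:t onto {2:r}
drop 5:u onto {3:u}
drop 6:p onto {2:r}
drop 7:s onto {2:r}
drop 8:s onto {7:s}
drop 9:p onto {6:p}
drop 10:r onto {4:t, 5:u, 8:s, 9:p}
ground layer = {0:p, 1:s}
drop-orders for the pieces not yet dropped (sum over which currently-grounded one goes next):
  1 to go: {10} 1
  2 to go: {4,10} 1  {5,10} 1  {8,10} 1  {9,10} 1
  3 to go: {3,5,10} 1  {4,5,10} 2  {4,8,10} 2  {4,9,10} 2  {5,8,10} 2  {5,9,10} 2  {6,9,10} 1  {7,8,10} 1  {8,9,10} 2
  4 to go: {3,4,5,10} 3  {3,5,8,10} 3  {3,5,9,10} 3  {4,5,8,10} 6  {4,5,9,10} 6  {4,6,9,10} 3  {4,7,8,10} 3  {4,8,9,10} 6  {5,6,9,10} 3  {5,7,8,10} 3  {5,8,9,10} 6  {6,8,9,10} 3  {7,8,9,10} 3
  5 to go: {3,4,5,8,10} 12  {3,4,5,9,10} 12  {3,5,6,9,10} 6  {3,5,7,8,10} 6  {3,5,8,9,10} 12  {4,5,6,9,10} 12  {4,5,7,8,10} 12  {4,5,8,9,10} 24  {4,6,8,9,10} 12  {4,7,8,9,10} 12  {5,6,8,9,10} 12  {5,7,8,9,10} 12  {6,7,8,9,10} 6
  6 to go: {3,4,5,6,9,10} 30  {3,4,5,7,8,10} 30  {3,4,5,8,9,10} 60  {3,5,6,8,9,10} 30  {3,5,7,8,9,10} 30  {4,5,6,8,9,10} 60  {4,5,7,8,9,10} 60  {4,6,7,8,9,10} 30  {5,6,7,8,9,10} 30
  7 to go: {3,4,5,6,8,9,10} 180  {3,4,5,7,8,9,10} 180  {3,5,6,7,8,9,10} 90  {4,5,6,7,8,9,10} 180
  8 to go: {3,4,5,6,7,8,9,10} 630
  9 to go: {2,3,4,5,6,7,8,9,10} 630
  if 0:p drops first: 630 orders
  if 1:s drops first: 630 orders
heap linearizations: 1260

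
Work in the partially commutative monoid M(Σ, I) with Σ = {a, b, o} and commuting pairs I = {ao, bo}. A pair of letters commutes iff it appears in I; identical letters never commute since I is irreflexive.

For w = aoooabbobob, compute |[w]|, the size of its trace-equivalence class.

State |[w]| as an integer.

462

drop 0:a onto floor
drop 1:o onto floor
drop 2:o onto {1:o}
drop 3:o onto {2:o}
drop 4:a onto {0:a}
drop 5:b onto {4:a}
drop 6:b onto {5:b}
drop 7:o onto {3:o}
drop 8:b onto {6:b}
drop 9:o onto {7:o}
drop 10:b onto {8:b}
ground layer = {0:a, 1:o}
drop-orders for the pieces not yet dropped (sum over which currently-grounded one goes next):
  1 to go: {9} 1  {10} 1
  2 to go: {7,9} 1  {8,10} 1  {9,10} 2
  3 to go: {3,7,9} 1  {6,8,10} 1  {7,9,10} 3  {8,9,10} 3
  4 to go: {2,3,7,9} 1  {3,7,9,10} 4  {5,6,8,10} 1  {6,8,9,10} 4  {7,8,9,10} 6
  5 to go: {1,2,3,7,9} 1  {2,3,7,9,10} 5  {3,7,8,9,10} 10  {4,5,6,8,10} 1  {5,6,8,9,10} 5  {6,7,8,9,10} 10
  6 to go: {0,4,5,6,8,10} 1  {1,2,3,7,9,10} 6  {2,3,7,8,9,10} 15  {3,6,7,8,9,10} 20  {4,5,6,8,9,10} 6  {5,6,7,8,9,10} 15
  7 to go: {0,4,5,6,8,9,10} 7  {1,2,3,7,8,9,10} 21  {2,3,6,7,8,9,10} 35  {3,5,6,7,8,9,10} 35  {4,5,6,7,8,9,10} 21
  8 to go: {0,4,5,6,7,8,9,10} 28  {1,2,3,6,7,8,9,10} 56  {2,3,5,6,7,8,9,10} 70  {3,4,5,6,7,8,9,10} 56
  9 to go: {0,3,4,5,6,7,8,9,10} 84  {1,2,3,5,6,7,8,9,10} 126  {2,3,4,5,6,7,8,9,10} 126
  if 0:a drops first: 252 orders
  if 1:o drops first: 210 orders
heap linearizations: 462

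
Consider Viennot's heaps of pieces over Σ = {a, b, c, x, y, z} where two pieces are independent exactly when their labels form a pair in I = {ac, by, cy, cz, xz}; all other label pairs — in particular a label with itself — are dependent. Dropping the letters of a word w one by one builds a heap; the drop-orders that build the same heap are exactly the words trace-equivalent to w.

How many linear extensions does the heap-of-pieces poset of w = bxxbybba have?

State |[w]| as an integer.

4

drop 0:b onto floor
drop 1:x onto {0:b}
drop 2:x onto {1:x}
drop 3:b onto {2:x}
drop 4:y onto {2:x}
drop 5:b onto {3:b}
drop 6:b onto {5:b}
drop 7:a onto {4:y, 6:b}
ground layer = {0:b}
drop-orders for the pieces not yet dropped (sum over which currently-grounded one goes next):
  1 to go: {7} 1
  2 to go: {4,7} 1  {6,7} 1
  3 to go: {4,6,7} 2  {5,6,7} 1
  4 to go: {3,5,6,7} 1  {4,5,6,7} 3
  5 to go: {3,4,5,6,7} 4
  6 to go: {2,3,4,5,6,7} 4
  if 0:b drops first: 4 orders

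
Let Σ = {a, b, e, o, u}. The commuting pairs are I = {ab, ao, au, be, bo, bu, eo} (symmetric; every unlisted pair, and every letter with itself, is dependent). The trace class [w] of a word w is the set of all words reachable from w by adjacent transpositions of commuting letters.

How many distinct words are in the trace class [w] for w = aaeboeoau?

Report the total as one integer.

drop 0:a onto floor
drop 1:a onto {0:a}
drop 2:e onto {1:a}
drop 3:b onto floor
drop 4:o onto floor
drop 5:e onto {2:e}
drop 6:o onto {4:o}
drop 7:a onto {5:e}
drop 8:u onto {5:e, 6:o}
ground layer = {0:a, 3:b, 4:o}
drop-orders for the pieces not yet dropped (sum over which currently-grounded one goes next):
  1 to go: {3} 1  {7} 1  {8} 1
  2 to go: {3,7} 2  {3,8} 2  {6,8} 1  {7,8} 2
  3 to go: {3,6,8} 3  {3,7,8} 6  {4,6,8} 1  {5,7,8} 2  {6,7,8} 3
  4 to go: {2,5,7,8} 2  {3,4,6,8} 4  {3,5,7,8} 8  {3,6,7,8} 12  {4,6,7,8} 4  {5,6,7,8} 5
  5 to go: {1,2,5,7,8} 2  {2,3,5,7,8} 10  {2,5,6,7,8} 7  {3,4,6,7,8} 20  {3,5,6,7,8} 25  {4,5,6,7,8} 9
  6 to go: {0,1,2,5,7,8} 2  {1,2,3,5,7,8} 12  {1,2,5,6,7,8} 9  {2,3,5,6,7,8} 42  {2,4,5,6,7,8} 16  {3,4,5,6,7,8} 54
  7 to go: {0,1,2,3,5,7,8} 14  {0,1,2,5,6,7,8} 11  {1,2,3,5,6,7,8} 63  {1,2,4,5,6,7,8} 25  {2,3,4,5,6,7,8} 112
  if 0:a drops first: 200 orders
  if 3:b drops first: 36 orders
  if 4:o drops first: 88 orders
heap linearizations: 324

324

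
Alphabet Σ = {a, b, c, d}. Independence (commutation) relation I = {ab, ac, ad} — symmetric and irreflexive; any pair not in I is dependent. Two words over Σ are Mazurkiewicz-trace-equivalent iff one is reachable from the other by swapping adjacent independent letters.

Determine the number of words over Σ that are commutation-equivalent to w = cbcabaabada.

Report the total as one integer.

piece 0:c — minimal
piece 1:b rests on {0:c}
piece 2:c rests on {1:b}
piece 3:a — minimal
piece 4:b rests on {2:c}
piece 5:a rests on {3:a}
piece 6:a rests on {5:a}
piece 7:b rests on {4:b}
piece 8:a rests on {6:a}
piece 9:d rests on {7:b}
piece 10:a rests on {8:a}
minimal pieces: {0:c, 3:a}
ways to finish when only these pieces remain (= sum over removing one remaining piece with nothing left below it):
  1 left: {9}→1  {10}→1
  2 left: {7,9}→1  {8,10}→1  {9,10}→2
  3 left: {4,7,9}→1  {6,8,10}→1  {7,9,10}→3  {8,9,10}→3
  4 left: {2,4,7,9}→1  {4,7,9,10}→4  {5,6,8,10}→1  {6,8,9,10}→4  {7,8,9,10}→6
  5 left: {1,2,4,7,9}→1  {2,4,7,9,10}→5  {3,5,6,8,10}→1  {4,7,8,9,10}→10  {5,6,8,9,10}→5  {6,7,8,9,10}→10
  6 left: {0,1,2,4,7,9}→1  {1,2,4,7,9,10}→6  {2,4,7,8,9,10}→15  {3,5,6,8,9,10}→6  {4,6,7,8,9,10}→20  {5,6,7,8,9,10}→15
  7 left: {0,1,2,4,7,9,10}→7  {1,2,4,7,8,9,10}→21  {2,4,6,7,8,9,10}→35  {3,5,6,7,8,9,10}→21  {4,5,6,7,8,9,10}→35
  8 left: {0,1,2,4,7,8,9,10}→28  {1,2,4,6,7,8,9,10}→56  {2,4,5,6,7,8,9,10}→70  {3,4,5,6,7,8,9,10}→56
  9 left: {0,1,2,4,6,7,8,9,10}→84  {1,2,4,5,6,7,8,9,10}→126  {2,3,4,5,6,7,8,9,10}→126
  placing 0:c first → 252 extensions
  placing 3:a first → 210 extensions
total linear extensions = 462

462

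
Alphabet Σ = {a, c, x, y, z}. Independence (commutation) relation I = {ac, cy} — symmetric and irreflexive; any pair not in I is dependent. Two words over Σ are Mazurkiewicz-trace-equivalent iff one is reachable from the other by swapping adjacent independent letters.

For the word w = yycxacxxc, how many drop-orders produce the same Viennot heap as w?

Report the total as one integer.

6

0(y) covers ∅
1(y) covers 0:y
2(c) covers ∅
3(x) covers 1:y, 2:c
4(a) covers 3:x
5(c) covers 3:x
6(x) covers 4:a, 5:c
7(x) covers 6:x
8(c) covers 7:x
floor of heap: 0:y, 2:c
completions by unplaced set U, small U first (add the entries for U minus each lowest piece of U):
  |U|=1: {8}:1
  |U|=2: {7,8}:1
  |U|=3: {6,7,8}:1
  |U|=4: {4,6,7,8}:1  {5,6,7,8}:1
  |U|=5: {4,5,6,7,8}:2
  |U|=6: {3,4,5,6,7,8}:2
  |U|=7: {1,3,4,5,6,7,8}:2  {2,3,4,5,6,7,8}:2
  start at 0(y): 4
  start at 2(c): 2
sum over floor = 6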